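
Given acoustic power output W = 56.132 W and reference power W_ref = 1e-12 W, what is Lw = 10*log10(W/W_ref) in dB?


W / W_ref = 56.132 / 1e-12 = 5.6132e+13
Lw = 10 * log10(5.6132e+13) = 137.49 dB


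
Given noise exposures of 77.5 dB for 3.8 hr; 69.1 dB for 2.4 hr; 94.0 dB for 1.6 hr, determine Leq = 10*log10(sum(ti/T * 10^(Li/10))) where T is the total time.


T_total = 3.8 + 2.4 + 1.6 = 7.8 hr
(3.8/7.8) * 10^(77.5/10) = 2.73961e+07
(2.4/7.8) * 10^(69.1/10) = 2.50102e+06
(1.6/7.8) * 10^(94.0/10) = 5.15259e+08
Sum = 2.73961e+07 + 2.50102e+06 + 5.15259e+08 = 5.45156e+08
Leq = 10*log10(5.45156e+08) = 87.365 dB


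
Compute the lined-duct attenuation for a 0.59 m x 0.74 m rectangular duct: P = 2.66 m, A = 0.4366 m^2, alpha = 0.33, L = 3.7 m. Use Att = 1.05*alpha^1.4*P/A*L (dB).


alpha^1.4 = 0.33^1.4 = 0.211797
Attenuation rate = 1.05 * alpha^1.4 * P / A
= 1.05 * 0.211797 * 2.66 / 0.4366 = 1.3549 dB/m
Total Att = 1.3549 * 3.7 = 5.0131 dB


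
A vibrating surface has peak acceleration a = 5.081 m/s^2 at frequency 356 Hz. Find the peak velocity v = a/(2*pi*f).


omega = 2*pi*f = 2*pi*356 = 2236.81 rad/s
v = a / omega = 5.081 / 2236.81 = 0.0022715 m/s


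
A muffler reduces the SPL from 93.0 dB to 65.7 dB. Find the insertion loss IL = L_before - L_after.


Insertion loss = SPL without muffler - SPL with muffler
IL = 93.0 - 65.7 = 27.3 dB


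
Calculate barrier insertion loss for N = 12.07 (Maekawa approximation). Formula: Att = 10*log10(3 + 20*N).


3 + 20*N = 3 + 20*12.07 = 244.4
Att = 10*log10(244.4) = 23.881 dB


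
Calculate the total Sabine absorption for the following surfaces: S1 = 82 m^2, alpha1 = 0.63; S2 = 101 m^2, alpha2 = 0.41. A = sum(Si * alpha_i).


82 * 0.63 = 51.66
101 * 0.41 = 41.41
A_total = 51.66 + 41.41 = 93.07 m^2


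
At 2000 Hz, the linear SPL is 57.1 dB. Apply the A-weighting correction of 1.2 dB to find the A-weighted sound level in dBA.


A-weighting table: 2000 Hz -> 1.2 dB correction
SPL_A = SPL + correction = 57.1 + (1.2) = 58.3 dBA


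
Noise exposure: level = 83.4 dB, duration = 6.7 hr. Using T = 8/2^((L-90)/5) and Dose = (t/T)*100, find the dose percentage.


T_allowed = 8 / 2^((83.4 - 90)/5) = 19.9733 hr
Dose = 6.7 / 19.9733 * 100 = 33.545 %


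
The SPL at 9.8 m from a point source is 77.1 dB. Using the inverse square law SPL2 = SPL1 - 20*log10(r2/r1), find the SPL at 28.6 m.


r2/r1 = 28.6/9.8 = 2.91837
Correction = 20*log10(2.91837) = 9.30281 dB
SPL2 = 77.1 - 9.30281 = 67.797 dB


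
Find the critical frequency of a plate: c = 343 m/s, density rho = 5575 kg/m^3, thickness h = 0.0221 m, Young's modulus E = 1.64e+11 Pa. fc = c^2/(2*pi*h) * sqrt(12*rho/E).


12*rho/E = 12*5575/1.64e+11 = 4.07927e-07
sqrt(12*rho/E) = sqrt(4.07927e-07) = 0.000638692
c^2/(2*pi*h) = 343^2/(2*pi*0.0221) = 847259
fc = 847259 * 0.000638692 = 541.14 Hz


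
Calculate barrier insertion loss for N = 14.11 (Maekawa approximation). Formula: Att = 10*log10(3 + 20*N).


3 + 20*N = 3 + 20*14.11 = 285.2
Att = 10*log10(285.2) = 24.551 dB


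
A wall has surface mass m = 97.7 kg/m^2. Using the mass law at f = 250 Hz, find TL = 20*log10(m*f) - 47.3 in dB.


m * f = 97.7 * 250 = 24425
20*log10(24425) = 87.7567 dB
TL = 87.7567 - 47.3 = 40.457 dB


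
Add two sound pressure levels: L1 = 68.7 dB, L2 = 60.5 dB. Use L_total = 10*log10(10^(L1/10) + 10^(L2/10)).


10^(68.7/10) = 7.4131e+06
10^(60.5/10) = 1.12202e+06
Sum = 7.4131e+06 + 1.12202e+06 = 8.53512e+06
L_total = 10*log10(8.53512e+06) = 69.312 dB


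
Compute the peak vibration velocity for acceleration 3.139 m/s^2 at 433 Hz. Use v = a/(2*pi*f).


omega = 2*pi*f = 2*pi*433 = 2720.62 rad/s
v = a / omega = 3.139 / 2720.62 = 0.0011538 m/s


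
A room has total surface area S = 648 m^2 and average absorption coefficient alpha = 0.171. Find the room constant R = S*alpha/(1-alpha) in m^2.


R = 648 * 0.171 / (1 - 0.171) = 133.66 m^2


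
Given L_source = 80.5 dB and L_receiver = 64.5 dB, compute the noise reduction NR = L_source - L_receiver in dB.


NR = L_source - L_receiver (difference between source and receiving room levels)
NR = 80.5 - 64.5 = 16 dB


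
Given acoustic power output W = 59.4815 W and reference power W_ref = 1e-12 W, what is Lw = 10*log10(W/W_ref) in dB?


W / W_ref = 59.4815 / 1e-12 = 5.94815e+13
Lw = 10 * log10(5.94815e+13) = 137.74 dB


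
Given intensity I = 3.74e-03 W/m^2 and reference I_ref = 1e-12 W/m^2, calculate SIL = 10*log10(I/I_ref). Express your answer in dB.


I / I_ref = 3.74e-03 / 1e-12 = 3.74e+09
SIL = 10 * log10(3.74e+09) = 95.729 dB


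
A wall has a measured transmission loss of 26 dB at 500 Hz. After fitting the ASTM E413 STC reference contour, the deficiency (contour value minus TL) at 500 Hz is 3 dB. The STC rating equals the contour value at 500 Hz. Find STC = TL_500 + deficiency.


By ASTM E413, STC = value of the fitted reference contour at 500 Hz.
Contour value at 500 Hz = TL_500 + deficiency = 26 + 3 = 29
STC = 29


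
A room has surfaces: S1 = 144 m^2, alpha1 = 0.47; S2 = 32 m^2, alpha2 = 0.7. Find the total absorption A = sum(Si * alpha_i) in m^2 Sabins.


144 * 0.47 = 67.68
32 * 0.7 = 22.4
A_total = 67.68 + 22.4 = 90.08 m^2


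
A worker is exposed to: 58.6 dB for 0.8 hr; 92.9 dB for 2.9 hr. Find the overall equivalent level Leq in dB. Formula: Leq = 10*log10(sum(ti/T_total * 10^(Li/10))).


T_total = 0.8 + 2.9 = 3.7 hr
(0.8/3.7) * 10^(58.6/10) = 156635
(2.9/3.7) * 10^(92.9/10) = 1.52826e+09
Sum = 156635 + 1.52826e+09 = 1.52842e+09
Leq = 10*log10(1.52842e+09) = 91.842 dB


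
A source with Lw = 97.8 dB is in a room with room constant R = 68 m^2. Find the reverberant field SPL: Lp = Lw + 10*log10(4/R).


4/R = 4/68 = 0.0588235
Lp = 97.8 + 10*log10(0.0588235) = 85.496 dB


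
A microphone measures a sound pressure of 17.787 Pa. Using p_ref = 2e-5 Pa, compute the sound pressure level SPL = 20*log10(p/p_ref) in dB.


p / p_ref = 17.787 / 2e-5 = 889350
SPL = 20 * log10(889350) = 118.98 dB


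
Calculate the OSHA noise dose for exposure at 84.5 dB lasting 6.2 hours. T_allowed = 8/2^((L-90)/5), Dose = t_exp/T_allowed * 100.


T_allowed = 8 / 2^((84.5 - 90)/5) = 17.1484 hr
Dose = 6.2 / 17.1484 * 100 = 36.155 %


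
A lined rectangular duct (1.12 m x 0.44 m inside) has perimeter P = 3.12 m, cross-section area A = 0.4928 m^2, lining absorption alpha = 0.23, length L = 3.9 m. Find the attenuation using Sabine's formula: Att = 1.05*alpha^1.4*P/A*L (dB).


alpha^1.4 = 0.23^1.4 = 0.127767
Attenuation rate = 1.05 * alpha^1.4 * P / A
= 1.05 * 0.127767 * 3.12 / 0.4928 = 0.84936 dB/m
Total Att = 0.84936 * 3.9 = 3.3125 dB


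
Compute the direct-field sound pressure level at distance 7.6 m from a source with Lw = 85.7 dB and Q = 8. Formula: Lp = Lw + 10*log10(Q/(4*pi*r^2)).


4*pi*r^2 = 4*pi*7.6^2 = 725.834 m^2
Q / (4*pi*r^2) = 8 / 725.834 = 0.0110218
Lp = 85.7 + 10*log10(0.0110218) = 66.123 dB


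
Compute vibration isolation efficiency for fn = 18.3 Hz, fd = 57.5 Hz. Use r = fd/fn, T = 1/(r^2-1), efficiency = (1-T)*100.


r = 57.5 / 18.3 = 3.14208
r^2 - 1 = 3.14208^2 - 1 = 8.87267
T = 1/8.87267 = 0.112706
Efficiency = (1 - 0.112706)*100 = 88.729 %


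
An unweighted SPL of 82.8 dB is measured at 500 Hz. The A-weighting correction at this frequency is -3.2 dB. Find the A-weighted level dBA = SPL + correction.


A-weighting table: 500 Hz -> -3.2 dB correction
SPL_A = SPL + correction = 82.8 + (-3.2) = 79.6 dBA


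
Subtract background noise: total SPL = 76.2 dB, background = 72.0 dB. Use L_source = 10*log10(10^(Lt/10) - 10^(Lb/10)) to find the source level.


10^(76.2/10) = 4.16869e+07
10^(72.0/10) = 1.58489e+07
Difference = 4.16869e+07 - 1.58489e+07 = 2.5838e+07
L_source = 10*log10(2.5838e+07) = 74.123 dB


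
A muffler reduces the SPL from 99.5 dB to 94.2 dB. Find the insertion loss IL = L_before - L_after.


Insertion loss = SPL without muffler - SPL with muffler
IL = 99.5 - 94.2 = 5.3 dB


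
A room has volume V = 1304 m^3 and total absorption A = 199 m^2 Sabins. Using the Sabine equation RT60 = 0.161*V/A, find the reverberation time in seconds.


RT60 = 0.161 * 1304 / 199 = 1.055 s


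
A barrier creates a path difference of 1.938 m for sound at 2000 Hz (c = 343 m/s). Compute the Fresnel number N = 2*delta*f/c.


N = 2*delta*f/c = 2*delta/lambda, where lambda = c/f
lambda = 343 / 2000 = 0.1715 m
N = 2 * 1.938 / 0.1715 = 22.601


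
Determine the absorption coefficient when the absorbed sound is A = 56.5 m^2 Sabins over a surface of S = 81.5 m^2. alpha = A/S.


Absorption coefficient = absorbed power / incident power
alpha = A / S = 56.5 / 81.5 = 0.69325


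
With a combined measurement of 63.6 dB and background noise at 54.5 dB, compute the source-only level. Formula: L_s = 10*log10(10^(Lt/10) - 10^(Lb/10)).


10^(63.6/10) = 2.29087e+06
10^(54.5/10) = 281838
Difference = 2.29087e+06 - 281838 = 2.00903e+06
L_source = 10*log10(2.00903e+06) = 63.03 dB


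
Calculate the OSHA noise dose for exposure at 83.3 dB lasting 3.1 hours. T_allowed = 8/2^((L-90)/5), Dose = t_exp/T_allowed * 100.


T_allowed = 8 / 2^((83.3 - 90)/5) = 20.2521 hr
Dose = 3.1 / 20.2521 * 100 = 15.307 %


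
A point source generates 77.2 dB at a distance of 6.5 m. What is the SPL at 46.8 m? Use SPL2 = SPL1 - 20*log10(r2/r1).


r2/r1 = 46.8/6.5 = 7.2
Correction = 20*log10(7.2) = 17.1466 dB
SPL2 = 77.2 - 17.1466 = 60.053 dB


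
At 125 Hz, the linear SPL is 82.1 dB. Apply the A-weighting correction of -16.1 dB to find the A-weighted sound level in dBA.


A-weighting table: 125 Hz -> -16.1 dB correction
SPL_A = SPL + correction = 82.1 + (-16.1) = 66 dBA


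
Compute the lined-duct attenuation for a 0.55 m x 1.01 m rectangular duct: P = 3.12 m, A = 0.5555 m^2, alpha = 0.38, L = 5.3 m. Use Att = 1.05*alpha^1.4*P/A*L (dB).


alpha^1.4 = 0.38^1.4 = 0.258046
Attenuation rate = 1.05 * alpha^1.4 * P / A
= 1.05 * 0.258046 * 3.12 / 0.5555 = 1.5218 dB/m
Total Att = 1.5218 * 5.3 = 8.0655 dB


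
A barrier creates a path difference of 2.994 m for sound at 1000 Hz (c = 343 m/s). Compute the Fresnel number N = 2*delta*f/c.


N = 2*delta*f/c = 2*delta/lambda, where lambda = c/f
lambda = 343 / 1000 = 0.343 m
N = 2 * 2.994 / 0.343 = 17.458


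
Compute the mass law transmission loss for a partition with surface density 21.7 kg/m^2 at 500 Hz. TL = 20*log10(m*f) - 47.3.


m * f = 21.7 * 500 = 10850
20*log10(10850) = 80.7086 dB
TL = 80.7086 - 47.3 = 33.409 dB


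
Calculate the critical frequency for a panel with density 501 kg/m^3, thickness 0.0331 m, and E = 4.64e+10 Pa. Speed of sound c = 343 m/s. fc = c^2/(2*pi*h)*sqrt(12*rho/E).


12*rho/E = 12*501/4.64e+10 = 1.29569e-07
sqrt(12*rho/E) = sqrt(1.29569e-07) = 0.000359957
c^2/(2*pi*h) = 343^2/(2*pi*0.0331) = 565692
fc = 565692 * 0.000359957 = 203.62 Hz


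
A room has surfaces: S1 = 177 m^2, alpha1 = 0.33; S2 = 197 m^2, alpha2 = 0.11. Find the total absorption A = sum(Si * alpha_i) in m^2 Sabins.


177 * 0.33 = 58.41
197 * 0.11 = 21.67
A_total = 58.41 + 21.67 = 80.08 m^2


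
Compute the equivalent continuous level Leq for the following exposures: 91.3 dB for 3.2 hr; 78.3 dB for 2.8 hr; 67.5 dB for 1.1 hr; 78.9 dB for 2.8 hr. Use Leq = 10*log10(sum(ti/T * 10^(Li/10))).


T_total = 3.2 + 2.8 + 1.1 + 2.8 = 9.9 hr
(3.2/9.9) * 10^(91.3/10) = 4.36028e+08
(2.8/9.9) * 10^(78.3/10) = 1.91215e+07
(1.1/9.9) * 10^(67.5/10) = 624824
(2.8/9.9) * 10^(78.9/10) = 2.19545e+07
Sum = 4.36028e+08 + 1.91215e+07 + 624824 + 2.19545e+07 = 4.77729e+08
Leq = 10*log10(4.77729e+08) = 86.792 dB


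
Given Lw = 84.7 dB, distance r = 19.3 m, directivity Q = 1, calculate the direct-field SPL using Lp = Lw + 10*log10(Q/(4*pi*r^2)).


4*pi*r^2 = 4*pi*19.3^2 = 4680.85 m^2
Q / (4*pi*r^2) = 1 / 4680.85 = 0.000213636
Lp = 84.7 + 10*log10(0.000213636) = 47.997 dB


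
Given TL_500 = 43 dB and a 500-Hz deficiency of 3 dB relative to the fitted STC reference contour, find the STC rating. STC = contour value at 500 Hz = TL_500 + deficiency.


By ASTM E413, STC = value of the fitted reference contour at 500 Hz.
Contour value at 500 Hz = TL_500 + deficiency = 43 + 3 = 46
STC = 46


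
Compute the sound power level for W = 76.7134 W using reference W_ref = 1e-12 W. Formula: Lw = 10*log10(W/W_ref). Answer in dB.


W / W_ref = 76.7134 / 1e-12 = 7.67134e+13
Lw = 10 * log10(7.67134e+13) = 138.85 dB


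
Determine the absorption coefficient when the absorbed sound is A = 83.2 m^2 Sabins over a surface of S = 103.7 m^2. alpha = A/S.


Absorption coefficient = absorbed power / incident power
alpha = A / S = 83.2 / 103.7 = 0.80231


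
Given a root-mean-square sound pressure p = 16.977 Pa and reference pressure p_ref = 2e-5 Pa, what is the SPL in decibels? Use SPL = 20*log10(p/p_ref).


p / p_ref = 16.977 / 2e-5 = 848850
SPL = 20 * log10(848850) = 118.58 dB


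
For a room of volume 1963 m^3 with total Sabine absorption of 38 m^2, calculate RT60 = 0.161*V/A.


RT60 = 0.161 * 1963 / 38 = 8.3169 s


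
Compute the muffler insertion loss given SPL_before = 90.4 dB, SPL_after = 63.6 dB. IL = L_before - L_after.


Insertion loss = SPL without muffler - SPL with muffler
IL = 90.4 - 63.6 = 26.8 dB


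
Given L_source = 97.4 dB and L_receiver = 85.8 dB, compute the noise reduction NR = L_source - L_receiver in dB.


NR = L_source - L_receiver (difference between source and receiving room levels)
NR = 97.4 - 85.8 = 11.6 dB


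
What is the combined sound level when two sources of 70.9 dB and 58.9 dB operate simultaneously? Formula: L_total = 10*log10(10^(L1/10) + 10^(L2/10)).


10^(70.9/10) = 1.23027e+07
10^(58.9/10) = 776247
Sum = 1.23027e+07 + 776247 = 1.30789e+07
L_total = 10*log10(1.30789e+07) = 71.166 dB


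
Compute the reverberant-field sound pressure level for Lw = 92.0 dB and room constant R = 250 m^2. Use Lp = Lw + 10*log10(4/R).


4/R = 4/250 = 0.016
Lp = 92.0 + 10*log10(0.016) = 74.041 dB


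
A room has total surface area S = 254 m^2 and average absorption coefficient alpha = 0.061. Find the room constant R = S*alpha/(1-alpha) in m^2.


R = 254 * 0.061 / (1 - 0.061) = 16.501 m^2


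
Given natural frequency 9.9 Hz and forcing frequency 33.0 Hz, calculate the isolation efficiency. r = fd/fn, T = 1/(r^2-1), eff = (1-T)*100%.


r = 33.0 / 9.9 = 3.33333
r^2 - 1 = 3.33333^2 - 1 = 10.1111
T = 1/10.1111 = 0.0989012
Efficiency = (1 - 0.0989012)*100 = 90.11 %


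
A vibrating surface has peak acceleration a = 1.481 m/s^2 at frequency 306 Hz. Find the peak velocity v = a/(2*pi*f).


omega = 2*pi*f = 2*pi*306 = 1922.65 rad/s
v = a / omega = 1.481 / 1922.65 = 0.00077029 m/s


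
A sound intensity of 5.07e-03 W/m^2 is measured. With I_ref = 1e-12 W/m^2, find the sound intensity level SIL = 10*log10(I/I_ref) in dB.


I / I_ref = 5.07e-03 / 1e-12 = 5.07e+09
SIL = 10 * log10(5.07e+09) = 97.05 dB


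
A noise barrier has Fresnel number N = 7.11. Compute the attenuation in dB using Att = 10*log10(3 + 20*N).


3 + 20*N = 3 + 20*7.11 = 145.2
Att = 10*log10(145.2) = 21.62 dB


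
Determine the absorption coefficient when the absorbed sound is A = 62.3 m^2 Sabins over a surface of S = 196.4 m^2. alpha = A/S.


Absorption coefficient = absorbed power / incident power
alpha = A / S = 62.3 / 196.4 = 0.31721


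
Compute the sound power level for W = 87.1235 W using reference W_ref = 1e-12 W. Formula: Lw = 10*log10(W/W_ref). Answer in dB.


W / W_ref = 87.1235 / 1e-12 = 8.71235e+13
Lw = 10 * log10(8.71235e+13) = 139.4 dB


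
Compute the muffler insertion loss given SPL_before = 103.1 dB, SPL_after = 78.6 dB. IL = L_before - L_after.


Insertion loss = SPL without muffler - SPL with muffler
IL = 103.1 - 78.6 = 24.5 dB


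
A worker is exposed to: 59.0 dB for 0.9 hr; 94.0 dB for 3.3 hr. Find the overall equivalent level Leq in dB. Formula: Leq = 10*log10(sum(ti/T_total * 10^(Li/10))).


T_total = 0.9 + 3.3 = 4.2 hr
(0.9/4.2) * 10^(59.0/10) = 170213
(3.3/4.2) * 10^(94.0/10) = 1.97363e+09
Sum = 170213 + 1.97363e+09 = 1.9738e+09
Leq = 10*log10(1.9738e+09) = 92.953 dB


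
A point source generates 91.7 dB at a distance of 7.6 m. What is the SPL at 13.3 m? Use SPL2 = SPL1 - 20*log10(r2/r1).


r2/r1 = 13.3/7.6 = 1.75
Correction = 20*log10(1.75) = 4.86076 dB
SPL2 = 91.7 - 4.86076 = 86.839 dB


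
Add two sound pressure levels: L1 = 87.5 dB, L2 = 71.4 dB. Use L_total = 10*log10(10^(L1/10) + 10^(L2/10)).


10^(87.5/10) = 5.62341e+08
10^(71.4/10) = 1.38038e+07
Sum = 5.62341e+08 + 1.38038e+07 = 5.76145e+08
L_total = 10*log10(5.76145e+08) = 87.605 dB


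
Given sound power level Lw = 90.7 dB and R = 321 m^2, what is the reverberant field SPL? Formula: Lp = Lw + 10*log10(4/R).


4/R = 4/321 = 0.0124611
Lp = 90.7 + 10*log10(0.0124611) = 71.656 dB


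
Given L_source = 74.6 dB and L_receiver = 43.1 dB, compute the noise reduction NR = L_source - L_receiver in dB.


NR = L_source - L_receiver (difference between source and receiving room levels)
NR = 74.6 - 43.1 = 31.5 dB


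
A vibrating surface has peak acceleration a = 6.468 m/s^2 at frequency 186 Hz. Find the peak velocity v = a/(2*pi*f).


omega = 2*pi*f = 2*pi*186 = 1168.67 rad/s
v = a / omega = 6.468 / 1168.67 = 0.0055345 m/s


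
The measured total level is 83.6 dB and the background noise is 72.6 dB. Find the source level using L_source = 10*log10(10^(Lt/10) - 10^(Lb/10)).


10^(83.6/10) = 2.29087e+08
10^(72.6/10) = 1.8197e+07
Difference = 2.29087e+08 - 1.8197e+07 = 2.1089e+08
L_source = 10*log10(2.1089e+08) = 83.241 dB


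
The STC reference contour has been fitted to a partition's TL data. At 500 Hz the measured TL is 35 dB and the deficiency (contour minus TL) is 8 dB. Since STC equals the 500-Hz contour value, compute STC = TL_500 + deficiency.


By ASTM E413, STC = value of the fitted reference contour at 500 Hz.
Contour value at 500 Hz = TL_500 + deficiency = 35 + 8 = 43
STC = 43


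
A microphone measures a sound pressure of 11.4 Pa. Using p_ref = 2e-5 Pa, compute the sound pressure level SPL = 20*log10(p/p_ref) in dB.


p / p_ref = 11.4 / 2e-5 = 570000
SPL = 20 * log10(570000) = 115.12 dB


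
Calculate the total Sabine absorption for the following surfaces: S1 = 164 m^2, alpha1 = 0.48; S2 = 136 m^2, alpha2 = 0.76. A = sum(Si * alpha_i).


164 * 0.48 = 78.72
136 * 0.76 = 103.36
A_total = 78.72 + 103.36 = 182.08 m^2


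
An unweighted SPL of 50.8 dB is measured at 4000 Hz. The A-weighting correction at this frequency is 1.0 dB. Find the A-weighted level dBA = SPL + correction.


A-weighting table: 4000 Hz -> 1.0 dB correction
SPL_A = SPL + correction = 50.8 + (1.0) = 51.8 dBA


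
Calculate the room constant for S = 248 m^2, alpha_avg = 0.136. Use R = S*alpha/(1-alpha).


R = 248 * 0.136 / (1 - 0.136) = 39.037 m^2


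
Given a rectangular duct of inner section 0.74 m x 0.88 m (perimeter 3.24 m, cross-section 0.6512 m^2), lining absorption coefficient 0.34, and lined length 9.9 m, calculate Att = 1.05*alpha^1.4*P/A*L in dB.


alpha^1.4 = 0.34^1.4 = 0.220836
Attenuation rate = 1.05 * alpha^1.4 * P / A
= 1.05 * 0.220836 * 3.24 / 0.6512 = 1.15369 dB/m
Total Att = 1.15369 * 9.9 = 11.422 dB


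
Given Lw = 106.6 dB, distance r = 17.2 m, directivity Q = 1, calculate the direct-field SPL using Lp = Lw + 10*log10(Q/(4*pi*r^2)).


4*pi*r^2 = 4*pi*17.2^2 = 3717.64 m^2
Q / (4*pi*r^2) = 1 / 3717.64 = 0.000268988
Lp = 106.6 + 10*log10(0.000268988) = 70.897 dB


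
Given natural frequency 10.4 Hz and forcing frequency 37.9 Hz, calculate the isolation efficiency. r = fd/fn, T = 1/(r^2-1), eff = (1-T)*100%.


r = 37.9 / 10.4 = 3.64423
r^2 - 1 = 3.64423^2 - 1 = 12.2804
T = 1/12.2804 = 0.0814306
Efficiency = (1 - 0.0814306)*100 = 91.857 %


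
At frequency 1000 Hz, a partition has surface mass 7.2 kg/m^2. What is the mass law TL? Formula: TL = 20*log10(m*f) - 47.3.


m * f = 7.2 * 1000 = 7200
20*log10(7200) = 77.1466 dB
TL = 77.1466 - 47.3 = 29.847 dB


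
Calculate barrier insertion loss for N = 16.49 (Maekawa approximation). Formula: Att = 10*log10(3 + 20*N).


3 + 20*N = 3 + 20*16.49 = 332.8
Att = 10*log10(332.8) = 25.222 dB


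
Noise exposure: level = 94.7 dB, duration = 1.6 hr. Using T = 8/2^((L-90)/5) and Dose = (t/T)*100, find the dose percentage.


T_allowed = 8 / 2^((94.7 - 90)/5) = 4.16986 hr
Dose = 1.6 / 4.16986 * 100 = 38.371 %


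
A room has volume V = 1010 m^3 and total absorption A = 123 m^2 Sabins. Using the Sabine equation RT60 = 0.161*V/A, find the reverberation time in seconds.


RT60 = 0.161 * 1010 / 123 = 1.322 s


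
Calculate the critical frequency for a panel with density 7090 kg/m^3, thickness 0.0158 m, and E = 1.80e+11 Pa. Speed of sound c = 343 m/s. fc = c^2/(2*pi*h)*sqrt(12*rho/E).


12*rho/E = 12*7090/1.80e+11 = 4.72667e-07
sqrt(12*rho/E) = sqrt(4.72667e-07) = 0.000687508
c^2/(2*pi*h) = 343^2/(2*pi*0.0158) = 1.18509e+06
fc = 1.18509e+06 * 0.000687508 = 814.76 Hz


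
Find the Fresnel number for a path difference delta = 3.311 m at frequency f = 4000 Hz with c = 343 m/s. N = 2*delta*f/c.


N = 2*delta*f/c = 2*delta/lambda, where lambda = c/f
lambda = 343 / 4000 = 0.08575 m
N = 2 * 3.311 / 0.08575 = 77.224


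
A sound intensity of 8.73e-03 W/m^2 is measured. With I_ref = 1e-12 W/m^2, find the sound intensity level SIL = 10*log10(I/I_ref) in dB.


I / I_ref = 8.73e-03 / 1e-12 = 8.73e+09
SIL = 10 * log10(8.73e+09) = 99.41 dB


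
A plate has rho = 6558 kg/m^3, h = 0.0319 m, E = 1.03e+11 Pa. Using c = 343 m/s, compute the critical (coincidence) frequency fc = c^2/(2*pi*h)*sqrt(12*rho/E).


12*rho/E = 12*6558/1.03e+11 = 7.64039e-07
sqrt(12*rho/E) = sqrt(7.64039e-07) = 0.000874093
c^2/(2*pi*h) = 343^2/(2*pi*0.0319) = 586972
fc = 586972 * 0.000874093 = 513.07 Hz


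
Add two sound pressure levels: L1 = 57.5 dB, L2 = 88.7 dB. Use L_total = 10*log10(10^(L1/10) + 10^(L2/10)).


10^(57.5/10) = 562341
10^(88.7/10) = 7.4131e+08
Sum = 562341 + 7.4131e+08 = 7.41872e+08
L_total = 10*log10(7.41872e+08) = 88.703 dB


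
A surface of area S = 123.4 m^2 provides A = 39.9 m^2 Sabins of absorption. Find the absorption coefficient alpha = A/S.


Absorption coefficient = absorbed power / incident power
alpha = A / S = 39.9 / 123.4 = 0.32334


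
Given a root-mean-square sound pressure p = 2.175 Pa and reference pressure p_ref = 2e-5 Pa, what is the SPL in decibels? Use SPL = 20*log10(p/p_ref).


p / p_ref = 2.175 / 2e-5 = 108750
SPL = 20 * log10(108750) = 100.73 dB


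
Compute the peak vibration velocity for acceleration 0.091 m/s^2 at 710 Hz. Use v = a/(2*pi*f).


omega = 2*pi*f = 2*pi*710 = 4461.06 rad/s
v = a / omega = 0.091 / 4461.06 = 2.0399e-05 m/s


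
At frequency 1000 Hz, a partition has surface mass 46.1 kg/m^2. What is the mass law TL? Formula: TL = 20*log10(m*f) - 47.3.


m * f = 46.1 * 1000 = 46100
20*log10(46100) = 93.274 dB
TL = 93.274 - 47.3 = 45.974 dB


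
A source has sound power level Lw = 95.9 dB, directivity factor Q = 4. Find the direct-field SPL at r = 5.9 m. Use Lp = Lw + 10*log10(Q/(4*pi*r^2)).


4*pi*r^2 = 4*pi*5.9^2 = 437.435 m^2
Q / (4*pi*r^2) = 4 / 437.435 = 0.00914422
Lp = 95.9 + 10*log10(0.00914422) = 75.511 dB


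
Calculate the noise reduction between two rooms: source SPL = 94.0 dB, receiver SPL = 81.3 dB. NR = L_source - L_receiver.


NR = L_source - L_receiver (difference between source and receiving room levels)
NR = 94.0 - 81.3 = 12.7 dB


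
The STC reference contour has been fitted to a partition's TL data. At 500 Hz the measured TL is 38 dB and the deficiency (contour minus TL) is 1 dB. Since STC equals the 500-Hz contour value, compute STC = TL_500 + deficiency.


By ASTM E413, STC = value of the fitted reference contour at 500 Hz.
Contour value at 500 Hz = TL_500 + deficiency = 38 + 1 = 39
STC = 39


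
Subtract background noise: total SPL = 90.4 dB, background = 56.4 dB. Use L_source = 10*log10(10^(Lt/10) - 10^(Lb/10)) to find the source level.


10^(90.4/10) = 1.09648e+09
10^(56.4/10) = 436516
Difference = 1.09648e+09 - 436516 = 1.09604e+09
L_source = 10*log10(1.09604e+09) = 90.398 dB


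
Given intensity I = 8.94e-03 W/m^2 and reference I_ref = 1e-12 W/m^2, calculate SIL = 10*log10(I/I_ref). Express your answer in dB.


I / I_ref = 8.94e-03 / 1e-12 = 8.94e+09
SIL = 10 * log10(8.94e+09) = 99.513 dB


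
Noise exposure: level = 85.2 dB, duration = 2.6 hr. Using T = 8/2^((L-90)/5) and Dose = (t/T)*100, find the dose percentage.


T_allowed = 8 / 2^((85.2 - 90)/5) = 15.5625 hr
Dose = 2.6 / 15.5625 * 100 = 16.707 %


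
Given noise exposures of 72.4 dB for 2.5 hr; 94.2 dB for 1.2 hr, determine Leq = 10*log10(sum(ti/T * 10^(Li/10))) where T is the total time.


T_total = 2.5 + 1.2 = 3.7 hr
(2.5/3.7) * 10^(72.4/10) = 1.17419e+07
(1.2/3.7) * 10^(94.2/10) = 8.5306e+08
Sum = 1.17419e+07 + 8.5306e+08 = 8.64802e+08
Leq = 10*log10(8.64802e+08) = 89.369 dB


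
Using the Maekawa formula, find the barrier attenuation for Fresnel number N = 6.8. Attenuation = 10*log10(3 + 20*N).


3 + 20*N = 3 + 20*6.8 = 139
Att = 10*log10(139) = 21.43 dB


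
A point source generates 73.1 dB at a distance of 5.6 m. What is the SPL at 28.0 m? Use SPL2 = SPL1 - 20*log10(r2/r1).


r2/r1 = 28.0/5.6 = 5
Correction = 20*log10(5) = 13.9794 dB
SPL2 = 73.1 - 13.9794 = 59.121 dB


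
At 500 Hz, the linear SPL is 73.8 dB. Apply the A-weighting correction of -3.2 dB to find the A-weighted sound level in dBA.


A-weighting table: 500 Hz -> -3.2 dB correction
SPL_A = SPL + correction = 73.8 + (-3.2) = 70.6 dBA


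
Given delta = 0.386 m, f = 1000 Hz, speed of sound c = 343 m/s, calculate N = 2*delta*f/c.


N = 2*delta*f/c = 2*delta/lambda, where lambda = c/f
lambda = 343 / 1000 = 0.343 m
N = 2 * 0.386 / 0.343 = 2.2507


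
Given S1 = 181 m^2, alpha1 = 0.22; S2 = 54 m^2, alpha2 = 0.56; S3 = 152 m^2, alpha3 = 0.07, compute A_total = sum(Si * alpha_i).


181 * 0.22 = 39.82
54 * 0.56 = 30.24
152 * 0.07 = 10.64
A_total = 39.82 + 30.24 + 10.64 = 80.7 m^2


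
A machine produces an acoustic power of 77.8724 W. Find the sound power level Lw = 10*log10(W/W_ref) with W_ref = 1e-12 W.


W / W_ref = 77.8724 / 1e-12 = 7.78724e+13
Lw = 10 * log10(7.78724e+13) = 138.91 dB


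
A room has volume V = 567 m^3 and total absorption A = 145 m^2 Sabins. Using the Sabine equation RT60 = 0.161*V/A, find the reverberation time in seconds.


RT60 = 0.161 * 567 / 145 = 0.62957 s


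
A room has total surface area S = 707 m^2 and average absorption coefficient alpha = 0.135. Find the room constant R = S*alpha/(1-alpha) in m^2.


R = 707 * 0.135 / (1 - 0.135) = 110.34 m^2


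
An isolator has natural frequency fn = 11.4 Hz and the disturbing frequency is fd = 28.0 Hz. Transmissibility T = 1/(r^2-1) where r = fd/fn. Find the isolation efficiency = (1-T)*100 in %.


r = 28.0 / 11.4 = 2.45614
r^2 - 1 = 2.45614^2 - 1 = 5.03262
T = 1/5.03262 = 0.198704
Efficiency = (1 - 0.198704)*100 = 80.13 %


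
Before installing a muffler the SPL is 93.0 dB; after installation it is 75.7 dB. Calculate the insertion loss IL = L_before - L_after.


Insertion loss = SPL without muffler - SPL with muffler
IL = 93.0 - 75.7 = 17.3 dB


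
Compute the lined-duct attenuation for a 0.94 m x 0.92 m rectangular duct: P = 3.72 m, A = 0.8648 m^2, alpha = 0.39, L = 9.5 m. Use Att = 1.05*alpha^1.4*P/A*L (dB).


alpha^1.4 = 0.39^1.4 = 0.267603
Attenuation rate = 1.05 * alpha^1.4 * P / A
= 1.05 * 0.267603 * 3.72 / 0.8648 = 1.20867 dB/m
Total Att = 1.20867 * 9.5 = 11.482 dB


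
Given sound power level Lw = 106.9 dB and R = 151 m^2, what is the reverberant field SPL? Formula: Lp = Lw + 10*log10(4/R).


4/R = 4/151 = 0.0264901
Lp = 106.9 + 10*log10(0.0264901) = 91.131 dB


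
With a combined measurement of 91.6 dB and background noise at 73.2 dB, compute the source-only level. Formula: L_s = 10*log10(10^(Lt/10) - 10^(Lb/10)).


10^(91.6/10) = 1.44544e+09
10^(73.2/10) = 2.0893e+07
Difference = 1.44544e+09 - 2.0893e+07 = 1.42455e+09
L_source = 10*log10(1.42455e+09) = 91.537 dB


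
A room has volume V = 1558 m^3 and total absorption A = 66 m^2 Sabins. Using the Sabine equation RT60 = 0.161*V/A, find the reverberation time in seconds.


RT60 = 0.161 * 1558 / 66 = 3.8006 s


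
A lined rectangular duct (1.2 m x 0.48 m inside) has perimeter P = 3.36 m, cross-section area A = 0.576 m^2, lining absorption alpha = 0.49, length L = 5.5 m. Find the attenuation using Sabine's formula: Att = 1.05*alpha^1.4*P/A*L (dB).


alpha^1.4 = 0.49^1.4 = 0.368362
Attenuation rate = 1.05 * alpha^1.4 * P / A
= 1.05 * 0.368362 * 3.36 / 0.576 = 2.25622 dB/m
Total Att = 2.25622 * 5.5 = 12.409 dB


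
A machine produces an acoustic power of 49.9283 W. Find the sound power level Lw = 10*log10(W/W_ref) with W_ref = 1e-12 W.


W / W_ref = 49.9283 / 1e-12 = 4.99283e+13
Lw = 10 * log10(4.99283e+13) = 136.98 dB


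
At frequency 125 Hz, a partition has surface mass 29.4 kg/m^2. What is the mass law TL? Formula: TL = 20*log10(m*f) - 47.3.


m * f = 29.4 * 125 = 3675
20*log10(3675) = 71.3051 dB
TL = 71.3051 - 47.3 = 24.005 dB


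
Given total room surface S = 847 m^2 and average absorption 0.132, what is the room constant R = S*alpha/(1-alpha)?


R = 847 * 0.132 / (1 - 0.132) = 128.81 m^2


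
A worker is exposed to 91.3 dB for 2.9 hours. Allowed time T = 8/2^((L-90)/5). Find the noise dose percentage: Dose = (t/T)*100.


T_allowed = 8 / 2^((91.3 - 90)/5) = 6.6807 hr
Dose = 2.9 / 6.6807 * 100 = 43.409 %


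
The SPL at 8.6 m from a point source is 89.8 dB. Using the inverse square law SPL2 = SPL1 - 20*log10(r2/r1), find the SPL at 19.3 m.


r2/r1 = 19.3/8.6 = 2.24419
Correction = 20*log10(2.24419) = 7.02119 dB
SPL2 = 89.8 - 7.02119 = 82.779 dB


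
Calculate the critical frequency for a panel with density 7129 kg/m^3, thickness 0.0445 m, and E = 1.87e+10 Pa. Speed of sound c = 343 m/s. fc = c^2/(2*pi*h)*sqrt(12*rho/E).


12*rho/E = 12*7129/1.87e+10 = 4.57476e-06
sqrt(12*rho/E) = sqrt(4.57476e-06) = 0.00213887
c^2/(2*pi*h) = 343^2/(2*pi*0.0445) = 420773
fc = 420773 * 0.00213887 = 899.98 Hz


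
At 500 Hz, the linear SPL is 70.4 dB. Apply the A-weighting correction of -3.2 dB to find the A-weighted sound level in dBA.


A-weighting table: 500 Hz -> -3.2 dB correction
SPL_A = SPL + correction = 70.4 + (-3.2) = 67.2 dBA


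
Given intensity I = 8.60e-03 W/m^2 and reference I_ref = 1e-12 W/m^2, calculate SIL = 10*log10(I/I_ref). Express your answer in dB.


I / I_ref = 8.60e-03 / 1e-12 = 8.6e+09
SIL = 10 * log10(8.6e+09) = 99.345 dB


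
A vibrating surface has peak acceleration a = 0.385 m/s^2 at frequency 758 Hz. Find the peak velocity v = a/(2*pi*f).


omega = 2*pi*f = 2*pi*758 = 4762.65 rad/s
v = a / omega = 0.385 / 4762.65 = 8.0837e-05 m/s


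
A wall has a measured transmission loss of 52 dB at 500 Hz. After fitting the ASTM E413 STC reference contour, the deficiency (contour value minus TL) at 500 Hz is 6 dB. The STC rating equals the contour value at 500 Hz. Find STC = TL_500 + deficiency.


By ASTM E413, STC = value of the fitted reference contour at 500 Hz.
Contour value at 500 Hz = TL_500 + deficiency = 52 + 6 = 58
STC = 58


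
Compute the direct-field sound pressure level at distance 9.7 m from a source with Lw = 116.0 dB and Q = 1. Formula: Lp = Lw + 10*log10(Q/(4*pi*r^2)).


4*pi*r^2 = 4*pi*9.7^2 = 1182.37 m^2
Q / (4*pi*r^2) = 1 / 1182.37 = 0.000845759
Lp = 116.0 + 10*log10(0.000845759) = 85.272 dB


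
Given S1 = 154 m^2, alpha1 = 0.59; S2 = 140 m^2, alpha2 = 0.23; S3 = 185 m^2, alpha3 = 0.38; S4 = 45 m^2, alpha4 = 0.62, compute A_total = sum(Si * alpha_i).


154 * 0.59 = 90.86
140 * 0.23 = 32.2
185 * 0.38 = 70.3
45 * 0.62 = 27.9
A_total = 90.86 + 32.2 + 70.3 + 27.9 = 221.26 m^2


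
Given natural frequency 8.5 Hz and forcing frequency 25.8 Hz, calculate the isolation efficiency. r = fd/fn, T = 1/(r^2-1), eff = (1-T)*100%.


r = 25.8 / 8.5 = 3.03529
r^2 - 1 = 3.03529^2 - 1 = 8.21299
T = 1/8.21299 = 0.121758
Efficiency = (1 - 0.121758)*100 = 87.824 %


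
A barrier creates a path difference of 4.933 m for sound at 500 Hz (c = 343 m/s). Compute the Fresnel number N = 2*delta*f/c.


N = 2*delta*f/c = 2*delta/lambda, where lambda = c/f
lambda = 343 / 500 = 0.686 m
N = 2 * 4.933 / 0.686 = 14.382


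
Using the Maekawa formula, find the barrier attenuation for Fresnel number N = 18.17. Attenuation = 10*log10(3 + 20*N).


3 + 20*N = 3 + 20*18.17 = 366.4
Att = 10*log10(366.4) = 25.64 dB


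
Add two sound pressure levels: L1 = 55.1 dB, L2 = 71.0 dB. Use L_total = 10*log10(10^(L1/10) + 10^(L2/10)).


10^(55.1/10) = 323594
10^(71.0/10) = 1.25893e+07
Sum = 323594 + 1.25893e+07 = 1.29129e+07
L_total = 10*log10(1.29129e+07) = 71.11 dB


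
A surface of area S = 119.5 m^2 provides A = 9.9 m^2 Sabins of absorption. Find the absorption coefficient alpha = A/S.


Absorption coefficient = absorbed power / incident power
alpha = A / S = 9.9 / 119.5 = 0.082845


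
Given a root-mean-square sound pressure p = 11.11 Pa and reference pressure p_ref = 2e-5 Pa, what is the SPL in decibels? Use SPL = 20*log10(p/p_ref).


p / p_ref = 11.11 / 2e-5 = 555500
SPL = 20 * log10(555500) = 114.89 dB


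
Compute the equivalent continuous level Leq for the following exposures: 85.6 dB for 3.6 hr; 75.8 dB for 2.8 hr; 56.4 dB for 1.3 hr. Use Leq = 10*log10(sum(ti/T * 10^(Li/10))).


T_total = 3.6 + 2.8 + 1.3 = 7.7 hr
(3.6/7.7) * 10^(85.6/10) = 1.69751e+08
(2.8/7.7) * 10^(75.8/10) = 1.38251e+07
(1.3/7.7) * 10^(56.4/10) = 73697.5
Sum = 1.69751e+08 + 1.38251e+07 + 73697.5 = 1.8365e+08
Leq = 10*log10(1.8365e+08) = 82.64 dB


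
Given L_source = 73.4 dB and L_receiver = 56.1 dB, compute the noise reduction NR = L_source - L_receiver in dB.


NR = L_source - L_receiver (difference between source and receiving room levels)
NR = 73.4 - 56.1 = 17.3 dB


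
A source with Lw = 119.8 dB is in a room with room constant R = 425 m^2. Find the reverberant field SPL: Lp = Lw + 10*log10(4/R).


4/R = 4/425 = 0.00941176
Lp = 119.8 + 10*log10(0.00941176) = 99.537 dB


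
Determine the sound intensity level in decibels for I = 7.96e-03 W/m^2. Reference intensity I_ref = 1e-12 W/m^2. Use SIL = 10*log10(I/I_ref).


I / I_ref = 7.96e-03 / 1e-12 = 7.96e+09
SIL = 10 * log10(7.96e+09) = 99.009 dB


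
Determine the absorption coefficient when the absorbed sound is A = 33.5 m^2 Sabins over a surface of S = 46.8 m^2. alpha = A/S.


Absorption coefficient = absorbed power / incident power
alpha = A / S = 33.5 / 46.8 = 0.71581


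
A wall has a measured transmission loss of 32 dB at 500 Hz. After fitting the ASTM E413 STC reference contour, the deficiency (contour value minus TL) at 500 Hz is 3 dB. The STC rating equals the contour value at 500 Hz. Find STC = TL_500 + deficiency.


By ASTM E413, STC = value of the fitted reference contour at 500 Hz.
Contour value at 500 Hz = TL_500 + deficiency = 32 + 3 = 35
STC = 35


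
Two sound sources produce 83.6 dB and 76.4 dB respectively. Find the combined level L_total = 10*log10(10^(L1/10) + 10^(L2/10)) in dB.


10^(83.6/10) = 2.29087e+08
10^(76.4/10) = 4.36516e+07
Sum = 2.29087e+08 + 4.36516e+07 = 2.72739e+08
L_total = 10*log10(2.72739e+08) = 84.357 dB


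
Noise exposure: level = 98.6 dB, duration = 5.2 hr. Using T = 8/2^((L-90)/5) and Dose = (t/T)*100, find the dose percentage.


T_allowed = 8 / 2^((98.6 - 90)/5) = 2.42839 hr
Dose = 5.2 / 2.42839 * 100 = 214.13 %


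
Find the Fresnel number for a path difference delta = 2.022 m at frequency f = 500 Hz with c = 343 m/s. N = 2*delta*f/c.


N = 2*delta*f/c = 2*delta/lambda, where lambda = c/f
lambda = 343 / 500 = 0.686 m
N = 2 * 2.022 / 0.686 = 5.895


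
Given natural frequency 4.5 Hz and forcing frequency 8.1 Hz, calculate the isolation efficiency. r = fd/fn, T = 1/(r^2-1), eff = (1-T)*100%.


r = 8.1 / 4.5 = 1.8
r^2 - 1 = 1.8^2 - 1 = 2.24
T = 1/2.24 = 0.446429
Efficiency = (1 - 0.446429)*100 = 55.357 %


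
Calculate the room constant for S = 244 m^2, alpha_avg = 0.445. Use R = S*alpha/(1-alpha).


R = 244 * 0.445 / (1 - 0.445) = 195.64 m^2


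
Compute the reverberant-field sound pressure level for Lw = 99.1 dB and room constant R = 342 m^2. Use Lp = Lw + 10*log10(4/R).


4/R = 4/342 = 0.0116959
Lp = 99.1 + 10*log10(0.0116959) = 79.78 dB


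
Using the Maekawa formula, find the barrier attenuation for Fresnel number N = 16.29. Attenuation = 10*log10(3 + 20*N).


3 + 20*N = 3 + 20*16.29 = 328.8
Att = 10*log10(328.8) = 25.169 dB


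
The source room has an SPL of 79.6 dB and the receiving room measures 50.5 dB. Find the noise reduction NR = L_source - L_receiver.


NR = L_source - L_receiver (difference between source and receiving room levels)
NR = 79.6 - 50.5 = 29.1 dB


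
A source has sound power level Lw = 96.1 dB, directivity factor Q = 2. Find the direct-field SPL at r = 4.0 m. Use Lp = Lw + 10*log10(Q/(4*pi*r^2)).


4*pi*r^2 = 4*pi*4.0^2 = 201.062 m^2
Q / (4*pi*r^2) = 2 / 201.062 = 0.00994718
Lp = 96.1 + 10*log10(0.00994718) = 76.077 dB


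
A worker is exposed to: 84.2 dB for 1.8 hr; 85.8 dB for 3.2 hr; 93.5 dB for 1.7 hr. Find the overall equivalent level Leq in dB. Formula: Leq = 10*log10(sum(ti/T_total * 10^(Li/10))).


T_total = 1.8 + 3.2 + 1.7 = 6.7 hr
(1.8/6.7) * 10^(84.2/10) = 7.06639e+07
(3.2/6.7) * 10^(85.8/10) = 1.81583e+08
(1.7/6.7) * 10^(93.5/10) = 5.68034e+08
Sum = 7.06639e+07 + 1.81583e+08 + 5.68034e+08 = 8.20281e+08
Leq = 10*log10(8.20281e+08) = 89.14 dB


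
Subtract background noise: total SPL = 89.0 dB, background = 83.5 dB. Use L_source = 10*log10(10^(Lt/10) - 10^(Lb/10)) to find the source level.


10^(89.0/10) = 7.94328e+08
10^(83.5/10) = 2.23872e+08
Difference = 7.94328e+08 - 2.23872e+08 = 5.70456e+08
L_source = 10*log10(5.70456e+08) = 87.562 dB


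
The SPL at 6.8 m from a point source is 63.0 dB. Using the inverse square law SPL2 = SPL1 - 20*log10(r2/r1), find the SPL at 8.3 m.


r2/r1 = 8.3/6.8 = 1.22059
Correction = 20*log10(1.22059) = 1.7314 dB
SPL2 = 63.0 - 1.7314 = 61.269 dB


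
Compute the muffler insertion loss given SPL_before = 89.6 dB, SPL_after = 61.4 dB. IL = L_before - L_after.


Insertion loss = SPL without muffler - SPL with muffler
IL = 89.6 - 61.4 = 28.2 dB


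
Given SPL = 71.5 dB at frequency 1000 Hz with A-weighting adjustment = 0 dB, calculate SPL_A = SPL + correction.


A-weighting table: 1000 Hz -> 0 dB correction
SPL_A = SPL + correction = 71.5 + (0) = 71.5 dBA


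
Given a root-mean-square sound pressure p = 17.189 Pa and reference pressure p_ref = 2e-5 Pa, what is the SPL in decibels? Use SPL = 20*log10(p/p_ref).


p / p_ref = 17.189 / 2e-5 = 859450
SPL = 20 * log10(859450) = 118.68 dB


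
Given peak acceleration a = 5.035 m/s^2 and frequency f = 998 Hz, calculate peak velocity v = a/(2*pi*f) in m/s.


omega = 2*pi*f = 2*pi*998 = 6270.62 rad/s
v = a / omega = 5.035 / 6270.62 = 0.00080295 m/s


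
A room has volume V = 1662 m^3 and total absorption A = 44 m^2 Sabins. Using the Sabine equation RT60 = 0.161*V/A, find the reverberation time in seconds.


RT60 = 0.161 * 1662 / 44 = 6.0814 s


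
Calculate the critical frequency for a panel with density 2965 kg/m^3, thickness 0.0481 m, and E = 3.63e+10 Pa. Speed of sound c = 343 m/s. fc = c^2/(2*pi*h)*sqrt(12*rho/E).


12*rho/E = 12*2965/3.63e+10 = 9.80165e-07
sqrt(12*rho/E) = sqrt(9.80165e-07) = 0.000990033
c^2/(2*pi*h) = 343^2/(2*pi*0.0481) = 389281
fc = 389281 * 0.000990033 = 385.4 Hz


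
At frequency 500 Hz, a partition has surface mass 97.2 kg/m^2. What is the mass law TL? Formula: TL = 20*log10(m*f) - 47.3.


m * f = 97.2 * 500 = 48600
20*log10(48600) = 93.7327 dB
TL = 93.7327 - 47.3 = 46.433 dB


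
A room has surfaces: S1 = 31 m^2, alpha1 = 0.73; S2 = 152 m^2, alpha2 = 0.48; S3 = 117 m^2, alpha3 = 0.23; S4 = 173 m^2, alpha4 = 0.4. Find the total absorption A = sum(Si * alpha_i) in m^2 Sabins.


31 * 0.73 = 22.63
152 * 0.48 = 72.96
117 * 0.23 = 26.91
173 * 0.4 = 69.2
A_total = 22.63 + 72.96 + 26.91 + 69.2 = 191.7 m^2
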